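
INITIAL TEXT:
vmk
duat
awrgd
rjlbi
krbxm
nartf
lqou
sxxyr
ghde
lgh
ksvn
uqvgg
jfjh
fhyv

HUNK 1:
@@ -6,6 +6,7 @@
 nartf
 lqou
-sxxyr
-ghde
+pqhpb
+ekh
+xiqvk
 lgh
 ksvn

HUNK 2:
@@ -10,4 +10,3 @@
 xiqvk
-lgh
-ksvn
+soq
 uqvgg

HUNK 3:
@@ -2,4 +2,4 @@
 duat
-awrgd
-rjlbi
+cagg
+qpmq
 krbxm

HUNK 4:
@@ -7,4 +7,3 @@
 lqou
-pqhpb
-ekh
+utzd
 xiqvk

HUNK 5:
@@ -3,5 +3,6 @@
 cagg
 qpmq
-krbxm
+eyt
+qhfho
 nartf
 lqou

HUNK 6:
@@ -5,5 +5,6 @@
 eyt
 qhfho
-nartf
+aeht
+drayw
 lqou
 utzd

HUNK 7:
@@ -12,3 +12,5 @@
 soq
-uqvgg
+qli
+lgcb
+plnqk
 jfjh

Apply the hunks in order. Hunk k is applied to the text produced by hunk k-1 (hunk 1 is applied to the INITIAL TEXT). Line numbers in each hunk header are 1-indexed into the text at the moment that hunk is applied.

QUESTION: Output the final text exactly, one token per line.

Answer: vmk
duat
cagg
qpmq
eyt
qhfho
aeht
drayw
lqou
utzd
xiqvk
soq
qli
lgcb
plnqk
jfjh
fhyv

Derivation:
Hunk 1: at line 6 remove [sxxyr,ghde] add [pqhpb,ekh,xiqvk] -> 15 lines: vmk duat awrgd rjlbi krbxm nartf lqou pqhpb ekh xiqvk lgh ksvn uqvgg jfjh fhyv
Hunk 2: at line 10 remove [lgh,ksvn] add [soq] -> 14 lines: vmk duat awrgd rjlbi krbxm nartf lqou pqhpb ekh xiqvk soq uqvgg jfjh fhyv
Hunk 3: at line 2 remove [awrgd,rjlbi] add [cagg,qpmq] -> 14 lines: vmk duat cagg qpmq krbxm nartf lqou pqhpb ekh xiqvk soq uqvgg jfjh fhyv
Hunk 4: at line 7 remove [pqhpb,ekh] add [utzd] -> 13 lines: vmk duat cagg qpmq krbxm nartf lqou utzd xiqvk soq uqvgg jfjh fhyv
Hunk 5: at line 3 remove [krbxm] add [eyt,qhfho] -> 14 lines: vmk duat cagg qpmq eyt qhfho nartf lqou utzd xiqvk soq uqvgg jfjh fhyv
Hunk 6: at line 5 remove [nartf] add [aeht,drayw] -> 15 lines: vmk duat cagg qpmq eyt qhfho aeht drayw lqou utzd xiqvk soq uqvgg jfjh fhyv
Hunk 7: at line 12 remove [uqvgg] add [qli,lgcb,plnqk] -> 17 lines: vmk duat cagg qpmq eyt qhfho aeht drayw lqou utzd xiqvk soq qli lgcb plnqk jfjh fhyv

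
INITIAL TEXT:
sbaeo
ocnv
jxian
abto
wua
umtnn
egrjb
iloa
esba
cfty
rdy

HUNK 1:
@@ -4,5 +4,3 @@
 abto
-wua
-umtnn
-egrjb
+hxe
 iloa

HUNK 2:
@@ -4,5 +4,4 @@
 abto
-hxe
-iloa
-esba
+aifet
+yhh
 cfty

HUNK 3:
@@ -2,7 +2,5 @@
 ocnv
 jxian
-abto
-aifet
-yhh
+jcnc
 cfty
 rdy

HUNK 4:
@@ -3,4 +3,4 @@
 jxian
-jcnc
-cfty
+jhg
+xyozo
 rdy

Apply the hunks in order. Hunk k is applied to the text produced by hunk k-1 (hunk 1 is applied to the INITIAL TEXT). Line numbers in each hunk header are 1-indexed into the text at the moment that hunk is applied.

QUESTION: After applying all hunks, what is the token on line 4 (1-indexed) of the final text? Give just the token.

Hunk 1: at line 4 remove [wua,umtnn,egrjb] add [hxe] -> 9 lines: sbaeo ocnv jxian abto hxe iloa esba cfty rdy
Hunk 2: at line 4 remove [hxe,iloa,esba] add [aifet,yhh] -> 8 lines: sbaeo ocnv jxian abto aifet yhh cfty rdy
Hunk 3: at line 2 remove [abto,aifet,yhh] add [jcnc] -> 6 lines: sbaeo ocnv jxian jcnc cfty rdy
Hunk 4: at line 3 remove [jcnc,cfty] add [jhg,xyozo] -> 6 lines: sbaeo ocnv jxian jhg xyozo rdy
Final line 4: jhg

Answer: jhg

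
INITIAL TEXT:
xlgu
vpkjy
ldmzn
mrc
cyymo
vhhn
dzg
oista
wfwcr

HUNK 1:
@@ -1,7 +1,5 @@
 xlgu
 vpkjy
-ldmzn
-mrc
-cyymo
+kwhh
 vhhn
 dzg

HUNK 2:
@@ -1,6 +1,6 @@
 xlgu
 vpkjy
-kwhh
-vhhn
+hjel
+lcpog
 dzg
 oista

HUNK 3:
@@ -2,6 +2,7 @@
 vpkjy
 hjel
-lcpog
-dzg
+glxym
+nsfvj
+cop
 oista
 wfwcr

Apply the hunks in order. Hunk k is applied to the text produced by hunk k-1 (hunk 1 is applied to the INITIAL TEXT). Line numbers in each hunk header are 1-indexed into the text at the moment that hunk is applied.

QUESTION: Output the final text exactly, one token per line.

Answer: xlgu
vpkjy
hjel
glxym
nsfvj
cop
oista
wfwcr

Derivation:
Hunk 1: at line 1 remove [ldmzn,mrc,cyymo] add [kwhh] -> 7 lines: xlgu vpkjy kwhh vhhn dzg oista wfwcr
Hunk 2: at line 1 remove [kwhh,vhhn] add [hjel,lcpog] -> 7 lines: xlgu vpkjy hjel lcpog dzg oista wfwcr
Hunk 3: at line 2 remove [lcpog,dzg] add [glxym,nsfvj,cop] -> 8 lines: xlgu vpkjy hjel glxym nsfvj cop oista wfwcr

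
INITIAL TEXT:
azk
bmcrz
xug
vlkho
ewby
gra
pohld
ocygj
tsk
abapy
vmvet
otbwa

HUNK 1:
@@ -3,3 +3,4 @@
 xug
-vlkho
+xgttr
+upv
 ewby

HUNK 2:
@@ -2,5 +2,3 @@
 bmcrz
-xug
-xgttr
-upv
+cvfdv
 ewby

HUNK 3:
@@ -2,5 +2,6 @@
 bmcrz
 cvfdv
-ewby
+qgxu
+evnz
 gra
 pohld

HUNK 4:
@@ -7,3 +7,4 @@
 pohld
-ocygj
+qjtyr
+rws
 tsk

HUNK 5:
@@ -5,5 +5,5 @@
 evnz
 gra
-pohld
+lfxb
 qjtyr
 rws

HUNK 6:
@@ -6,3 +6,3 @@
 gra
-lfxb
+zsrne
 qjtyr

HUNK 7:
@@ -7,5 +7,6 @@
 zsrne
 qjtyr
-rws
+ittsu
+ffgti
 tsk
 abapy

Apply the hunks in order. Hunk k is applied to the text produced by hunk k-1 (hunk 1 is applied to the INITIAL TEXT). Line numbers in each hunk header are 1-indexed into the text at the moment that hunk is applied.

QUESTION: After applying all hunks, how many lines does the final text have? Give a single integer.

Hunk 1: at line 3 remove [vlkho] add [xgttr,upv] -> 13 lines: azk bmcrz xug xgttr upv ewby gra pohld ocygj tsk abapy vmvet otbwa
Hunk 2: at line 2 remove [xug,xgttr,upv] add [cvfdv] -> 11 lines: azk bmcrz cvfdv ewby gra pohld ocygj tsk abapy vmvet otbwa
Hunk 3: at line 2 remove [ewby] add [qgxu,evnz] -> 12 lines: azk bmcrz cvfdv qgxu evnz gra pohld ocygj tsk abapy vmvet otbwa
Hunk 4: at line 7 remove [ocygj] add [qjtyr,rws] -> 13 lines: azk bmcrz cvfdv qgxu evnz gra pohld qjtyr rws tsk abapy vmvet otbwa
Hunk 5: at line 5 remove [pohld] add [lfxb] -> 13 lines: azk bmcrz cvfdv qgxu evnz gra lfxb qjtyr rws tsk abapy vmvet otbwa
Hunk 6: at line 6 remove [lfxb] add [zsrne] -> 13 lines: azk bmcrz cvfdv qgxu evnz gra zsrne qjtyr rws tsk abapy vmvet otbwa
Hunk 7: at line 7 remove [rws] add [ittsu,ffgti] -> 14 lines: azk bmcrz cvfdv qgxu evnz gra zsrne qjtyr ittsu ffgti tsk abapy vmvet otbwa
Final line count: 14

Answer: 14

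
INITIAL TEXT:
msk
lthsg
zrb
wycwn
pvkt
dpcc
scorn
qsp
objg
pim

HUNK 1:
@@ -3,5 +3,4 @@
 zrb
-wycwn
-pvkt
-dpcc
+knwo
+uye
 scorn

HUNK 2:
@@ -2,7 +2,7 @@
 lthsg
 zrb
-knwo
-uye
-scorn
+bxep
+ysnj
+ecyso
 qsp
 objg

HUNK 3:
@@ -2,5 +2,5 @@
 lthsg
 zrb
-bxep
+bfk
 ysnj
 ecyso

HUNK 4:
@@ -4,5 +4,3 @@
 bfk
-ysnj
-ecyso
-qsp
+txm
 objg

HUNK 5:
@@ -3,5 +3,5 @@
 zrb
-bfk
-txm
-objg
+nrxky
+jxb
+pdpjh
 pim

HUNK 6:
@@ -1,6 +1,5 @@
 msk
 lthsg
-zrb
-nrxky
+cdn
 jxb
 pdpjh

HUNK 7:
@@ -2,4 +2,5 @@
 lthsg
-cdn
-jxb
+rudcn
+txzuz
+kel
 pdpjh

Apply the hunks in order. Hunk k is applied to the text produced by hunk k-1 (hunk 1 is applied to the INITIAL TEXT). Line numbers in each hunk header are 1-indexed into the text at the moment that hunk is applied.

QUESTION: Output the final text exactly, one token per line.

Answer: msk
lthsg
rudcn
txzuz
kel
pdpjh
pim

Derivation:
Hunk 1: at line 3 remove [wycwn,pvkt,dpcc] add [knwo,uye] -> 9 lines: msk lthsg zrb knwo uye scorn qsp objg pim
Hunk 2: at line 2 remove [knwo,uye,scorn] add [bxep,ysnj,ecyso] -> 9 lines: msk lthsg zrb bxep ysnj ecyso qsp objg pim
Hunk 3: at line 2 remove [bxep] add [bfk] -> 9 lines: msk lthsg zrb bfk ysnj ecyso qsp objg pim
Hunk 4: at line 4 remove [ysnj,ecyso,qsp] add [txm] -> 7 lines: msk lthsg zrb bfk txm objg pim
Hunk 5: at line 3 remove [bfk,txm,objg] add [nrxky,jxb,pdpjh] -> 7 lines: msk lthsg zrb nrxky jxb pdpjh pim
Hunk 6: at line 1 remove [zrb,nrxky] add [cdn] -> 6 lines: msk lthsg cdn jxb pdpjh pim
Hunk 7: at line 2 remove [cdn,jxb] add [rudcn,txzuz,kel] -> 7 lines: msk lthsg rudcn txzuz kel pdpjh pim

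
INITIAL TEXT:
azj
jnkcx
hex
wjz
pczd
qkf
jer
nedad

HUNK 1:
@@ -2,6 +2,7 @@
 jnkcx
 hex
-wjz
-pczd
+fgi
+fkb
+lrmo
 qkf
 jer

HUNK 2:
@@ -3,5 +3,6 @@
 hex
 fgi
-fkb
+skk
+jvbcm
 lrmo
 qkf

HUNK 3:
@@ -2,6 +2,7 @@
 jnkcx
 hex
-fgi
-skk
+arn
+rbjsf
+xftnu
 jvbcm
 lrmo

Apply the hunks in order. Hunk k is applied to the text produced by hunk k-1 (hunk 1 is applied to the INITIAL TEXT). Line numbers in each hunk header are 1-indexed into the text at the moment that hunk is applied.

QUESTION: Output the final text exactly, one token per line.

Answer: azj
jnkcx
hex
arn
rbjsf
xftnu
jvbcm
lrmo
qkf
jer
nedad

Derivation:
Hunk 1: at line 2 remove [wjz,pczd] add [fgi,fkb,lrmo] -> 9 lines: azj jnkcx hex fgi fkb lrmo qkf jer nedad
Hunk 2: at line 3 remove [fkb] add [skk,jvbcm] -> 10 lines: azj jnkcx hex fgi skk jvbcm lrmo qkf jer nedad
Hunk 3: at line 2 remove [fgi,skk] add [arn,rbjsf,xftnu] -> 11 lines: azj jnkcx hex arn rbjsf xftnu jvbcm lrmo qkf jer nedad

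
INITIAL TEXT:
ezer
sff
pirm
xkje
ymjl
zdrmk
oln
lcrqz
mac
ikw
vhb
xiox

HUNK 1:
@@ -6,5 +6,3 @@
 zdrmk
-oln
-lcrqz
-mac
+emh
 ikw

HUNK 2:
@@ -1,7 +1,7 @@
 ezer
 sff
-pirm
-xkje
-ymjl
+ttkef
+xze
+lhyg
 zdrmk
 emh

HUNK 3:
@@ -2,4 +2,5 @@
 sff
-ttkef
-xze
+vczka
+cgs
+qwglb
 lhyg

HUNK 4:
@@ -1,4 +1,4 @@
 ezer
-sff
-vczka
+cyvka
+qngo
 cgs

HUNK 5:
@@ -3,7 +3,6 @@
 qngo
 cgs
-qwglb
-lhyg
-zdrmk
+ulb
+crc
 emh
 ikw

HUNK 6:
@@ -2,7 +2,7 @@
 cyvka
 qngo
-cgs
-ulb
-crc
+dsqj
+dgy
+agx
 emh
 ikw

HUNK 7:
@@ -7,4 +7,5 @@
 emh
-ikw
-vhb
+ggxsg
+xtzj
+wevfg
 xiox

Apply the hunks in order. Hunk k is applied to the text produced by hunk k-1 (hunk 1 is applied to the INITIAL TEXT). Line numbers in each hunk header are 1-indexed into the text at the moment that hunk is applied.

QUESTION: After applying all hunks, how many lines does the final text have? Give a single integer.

Answer: 11

Derivation:
Hunk 1: at line 6 remove [oln,lcrqz,mac] add [emh] -> 10 lines: ezer sff pirm xkje ymjl zdrmk emh ikw vhb xiox
Hunk 2: at line 1 remove [pirm,xkje,ymjl] add [ttkef,xze,lhyg] -> 10 lines: ezer sff ttkef xze lhyg zdrmk emh ikw vhb xiox
Hunk 3: at line 2 remove [ttkef,xze] add [vczka,cgs,qwglb] -> 11 lines: ezer sff vczka cgs qwglb lhyg zdrmk emh ikw vhb xiox
Hunk 4: at line 1 remove [sff,vczka] add [cyvka,qngo] -> 11 lines: ezer cyvka qngo cgs qwglb lhyg zdrmk emh ikw vhb xiox
Hunk 5: at line 3 remove [qwglb,lhyg,zdrmk] add [ulb,crc] -> 10 lines: ezer cyvka qngo cgs ulb crc emh ikw vhb xiox
Hunk 6: at line 2 remove [cgs,ulb,crc] add [dsqj,dgy,agx] -> 10 lines: ezer cyvka qngo dsqj dgy agx emh ikw vhb xiox
Hunk 7: at line 7 remove [ikw,vhb] add [ggxsg,xtzj,wevfg] -> 11 lines: ezer cyvka qngo dsqj dgy agx emh ggxsg xtzj wevfg xiox
Final line count: 11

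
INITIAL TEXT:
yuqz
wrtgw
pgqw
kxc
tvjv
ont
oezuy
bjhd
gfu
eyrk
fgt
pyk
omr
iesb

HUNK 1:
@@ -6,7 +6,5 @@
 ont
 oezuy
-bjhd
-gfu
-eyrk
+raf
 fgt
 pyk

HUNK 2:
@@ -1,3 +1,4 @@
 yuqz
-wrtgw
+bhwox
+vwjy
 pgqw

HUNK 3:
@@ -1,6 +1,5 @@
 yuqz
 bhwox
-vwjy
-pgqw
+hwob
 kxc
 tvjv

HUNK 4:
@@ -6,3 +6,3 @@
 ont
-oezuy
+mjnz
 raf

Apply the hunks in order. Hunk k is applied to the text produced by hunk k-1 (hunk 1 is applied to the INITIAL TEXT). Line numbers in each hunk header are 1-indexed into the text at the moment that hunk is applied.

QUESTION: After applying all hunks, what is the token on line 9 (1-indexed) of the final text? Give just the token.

Answer: fgt

Derivation:
Hunk 1: at line 6 remove [bjhd,gfu,eyrk] add [raf] -> 12 lines: yuqz wrtgw pgqw kxc tvjv ont oezuy raf fgt pyk omr iesb
Hunk 2: at line 1 remove [wrtgw] add [bhwox,vwjy] -> 13 lines: yuqz bhwox vwjy pgqw kxc tvjv ont oezuy raf fgt pyk omr iesb
Hunk 3: at line 1 remove [vwjy,pgqw] add [hwob] -> 12 lines: yuqz bhwox hwob kxc tvjv ont oezuy raf fgt pyk omr iesb
Hunk 4: at line 6 remove [oezuy] add [mjnz] -> 12 lines: yuqz bhwox hwob kxc tvjv ont mjnz raf fgt pyk omr iesb
Final line 9: fgt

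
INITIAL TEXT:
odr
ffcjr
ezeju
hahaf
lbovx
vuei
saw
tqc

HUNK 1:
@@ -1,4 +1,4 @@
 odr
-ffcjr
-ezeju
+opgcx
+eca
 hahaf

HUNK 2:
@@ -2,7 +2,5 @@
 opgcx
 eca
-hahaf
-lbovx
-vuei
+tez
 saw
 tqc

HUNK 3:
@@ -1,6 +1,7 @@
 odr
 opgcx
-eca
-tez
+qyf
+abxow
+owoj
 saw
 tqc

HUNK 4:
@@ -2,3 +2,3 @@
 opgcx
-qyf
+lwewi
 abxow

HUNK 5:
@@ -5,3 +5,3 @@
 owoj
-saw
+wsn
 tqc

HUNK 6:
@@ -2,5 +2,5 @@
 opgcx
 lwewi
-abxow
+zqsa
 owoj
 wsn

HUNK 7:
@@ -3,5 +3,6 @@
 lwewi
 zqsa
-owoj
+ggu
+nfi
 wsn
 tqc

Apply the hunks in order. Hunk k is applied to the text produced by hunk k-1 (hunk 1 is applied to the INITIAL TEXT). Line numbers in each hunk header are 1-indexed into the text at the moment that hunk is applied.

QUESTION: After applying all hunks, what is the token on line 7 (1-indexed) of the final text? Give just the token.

Answer: wsn

Derivation:
Hunk 1: at line 1 remove [ffcjr,ezeju] add [opgcx,eca] -> 8 lines: odr opgcx eca hahaf lbovx vuei saw tqc
Hunk 2: at line 2 remove [hahaf,lbovx,vuei] add [tez] -> 6 lines: odr opgcx eca tez saw tqc
Hunk 3: at line 1 remove [eca,tez] add [qyf,abxow,owoj] -> 7 lines: odr opgcx qyf abxow owoj saw tqc
Hunk 4: at line 2 remove [qyf] add [lwewi] -> 7 lines: odr opgcx lwewi abxow owoj saw tqc
Hunk 5: at line 5 remove [saw] add [wsn] -> 7 lines: odr opgcx lwewi abxow owoj wsn tqc
Hunk 6: at line 2 remove [abxow] add [zqsa] -> 7 lines: odr opgcx lwewi zqsa owoj wsn tqc
Hunk 7: at line 3 remove [owoj] add [ggu,nfi] -> 8 lines: odr opgcx lwewi zqsa ggu nfi wsn tqc
Final line 7: wsn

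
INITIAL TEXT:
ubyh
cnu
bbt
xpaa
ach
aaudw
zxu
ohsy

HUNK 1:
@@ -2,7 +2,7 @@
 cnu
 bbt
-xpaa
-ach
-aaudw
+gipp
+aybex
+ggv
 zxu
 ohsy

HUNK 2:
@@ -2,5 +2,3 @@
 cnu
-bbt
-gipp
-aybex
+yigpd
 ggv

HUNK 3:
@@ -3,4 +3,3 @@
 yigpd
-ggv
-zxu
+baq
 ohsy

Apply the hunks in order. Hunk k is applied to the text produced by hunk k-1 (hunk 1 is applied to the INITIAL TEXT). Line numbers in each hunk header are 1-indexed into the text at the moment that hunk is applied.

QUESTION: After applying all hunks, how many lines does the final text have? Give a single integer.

Answer: 5

Derivation:
Hunk 1: at line 2 remove [xpaa,ach,aaudw] add [gipp,aybex,ggv] -> 8 lines: ubyh cnu bbt gipp aybex ggv zxu ohsy
Hunk 2: at line 2 remove [bbt,gipp,aybex] add [yigpd] -> 6 lines: ubyh cnu yigpd ggv zxu ohsy
Hunk 3: at line 3 remove [ggv,zxu] add [baq] -> 5 lines: ubyh cnu yigpd baq ohsy
Final line count: 5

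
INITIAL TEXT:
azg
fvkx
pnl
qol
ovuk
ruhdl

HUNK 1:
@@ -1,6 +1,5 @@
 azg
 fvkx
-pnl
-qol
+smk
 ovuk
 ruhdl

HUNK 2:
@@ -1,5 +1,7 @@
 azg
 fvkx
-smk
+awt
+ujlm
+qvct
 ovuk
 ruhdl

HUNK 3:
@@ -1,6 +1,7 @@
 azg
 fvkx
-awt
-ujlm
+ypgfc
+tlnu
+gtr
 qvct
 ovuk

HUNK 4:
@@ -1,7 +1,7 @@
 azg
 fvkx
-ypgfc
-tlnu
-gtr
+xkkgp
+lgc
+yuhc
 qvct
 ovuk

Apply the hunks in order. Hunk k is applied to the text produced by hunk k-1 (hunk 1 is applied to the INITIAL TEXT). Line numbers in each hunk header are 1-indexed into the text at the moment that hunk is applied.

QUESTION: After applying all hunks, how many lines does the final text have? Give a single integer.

Hunk 1: at line 1 remove [pnl,qol] add [smk] -> 5 lines: azg fvkx smk ovuk ruhdl
Hunk 2: at line 1 remove [smk] add [awt,ujlm,qvct] -> 7 lines: azg fvkx awt ujlm qvct ovuk ruhdl
Hunk 3: at line 1 remove [awt,ujlm] add [ypgfc,tlnu,gtr] -> 8 lines: azg fvkx ypgfc tlnu gtr qvct ovuk ruhdl
Hunk 4: at line 1 remove [ypgfc,tlnu,gtr] add [xkkgp,lgc,yuhc] -> 8 lines: azg fvkx xkkgp lgc yuhc qvct ovuk ruhdl
Final line count: 8

Answer: 8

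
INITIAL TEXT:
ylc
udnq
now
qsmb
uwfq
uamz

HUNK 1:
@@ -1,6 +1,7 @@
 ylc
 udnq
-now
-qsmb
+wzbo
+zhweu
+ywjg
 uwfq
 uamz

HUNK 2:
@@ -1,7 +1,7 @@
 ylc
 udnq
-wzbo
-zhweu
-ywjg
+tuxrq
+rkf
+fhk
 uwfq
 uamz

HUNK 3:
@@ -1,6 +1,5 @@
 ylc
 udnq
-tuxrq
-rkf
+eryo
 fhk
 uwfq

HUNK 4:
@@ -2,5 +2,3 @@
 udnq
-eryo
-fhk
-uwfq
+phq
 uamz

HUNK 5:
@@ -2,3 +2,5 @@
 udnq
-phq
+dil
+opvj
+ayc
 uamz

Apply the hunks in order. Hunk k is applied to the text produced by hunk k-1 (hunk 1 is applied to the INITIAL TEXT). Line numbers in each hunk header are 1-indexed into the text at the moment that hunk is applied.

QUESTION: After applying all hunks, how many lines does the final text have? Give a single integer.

Hunk 1: at line 1 remove [now,qsmb] add [wzbo,zhweu,ywjg] -> 7 lines: ylc udnq wzbo zhweu ywjg uwfq uamz
Hunk 2: at line 1 remove [wzbo,zhweu,ywjg] add [tuxrq,rkf,fhk] -> 7 lines: ylc udnq tuxrq rkf fhk uwfq uamz
Hunk 3: at line 1 remove [tuxrq,rkf] add [eryo] -> 6 lines: ylc udnq eryo fhk uwfq uamz
Hunk 4: at line 2 remove [eryo,fhk,uwfq] add [phq] -> 4 lines: ylc udnq phq uamz
Hunk 5: at line 2 remove [phq] add [dil,opvj,ayc] -> 6 lines: ylc udnq dil opvj ayc uamz
Final line count: 6

Answer: 6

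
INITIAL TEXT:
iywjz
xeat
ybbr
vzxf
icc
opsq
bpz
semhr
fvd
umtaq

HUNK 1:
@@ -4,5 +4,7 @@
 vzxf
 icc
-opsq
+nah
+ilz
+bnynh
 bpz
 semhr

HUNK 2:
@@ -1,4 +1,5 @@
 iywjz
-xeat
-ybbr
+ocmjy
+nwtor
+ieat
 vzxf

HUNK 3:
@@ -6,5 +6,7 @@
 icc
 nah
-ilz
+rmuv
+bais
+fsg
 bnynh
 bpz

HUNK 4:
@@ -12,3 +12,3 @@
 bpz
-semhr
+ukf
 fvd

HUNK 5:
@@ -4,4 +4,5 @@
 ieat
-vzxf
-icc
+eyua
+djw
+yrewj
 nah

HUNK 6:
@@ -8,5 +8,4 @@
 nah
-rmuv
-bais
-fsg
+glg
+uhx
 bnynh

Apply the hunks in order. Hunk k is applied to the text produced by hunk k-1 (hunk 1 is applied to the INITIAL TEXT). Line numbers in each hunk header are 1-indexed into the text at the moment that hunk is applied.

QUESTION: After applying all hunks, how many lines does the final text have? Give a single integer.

Answer: 15

Derivation:
Hunk 1: at line 4 remove [opsq] add [nah,ilz,bnynh] -> 12 lines: iywjz xeat ybbr vzxf icc nah ilz bnynh bpz semhr fvd umtaq
Hunk 2: at line 1 remove [xeat,ybbr] add [ocmjy,nwtor,ieat] -> 13 lines: iywjz ocmjy nwtor ieat vzxf icc nah ilz bnynh bpz semhr fvd umtaq
Hunk 3: at line 6 remove [ilz] add [rmuv,bais,fsg] -> 15 lines: iywjz ocmjy nwtor ieat vzxf icc nah rmuv bais fsg bnynh bpz semhr fvd umtaq
Hunk 4: at line 12 remove [semhr] add [ukf] -> 15 lines: iywjz ocmjy nwtor ieat vzxf icc nah rmuv bais fsg bnynh bpz ukf fvd umtaq
Hunk 5: at line 4 remove [vzxf,icc] add [eyua,djw,yrewj] -> 16 lines: iywjz ocmjy nwtor ieat eyua djw yrewj nah rmuv bais fsg bnynh bpz ukf fvd umtaq
Hunk 6: at line 8 remove [rmuv,bais,fsg] add [glg,uhx] -> 15 lines: iywjz ocmjy nwtor ieat eyua djw yrewj nah glg uhx bnynh bpz ukf fvd umtaq
Final line count: 15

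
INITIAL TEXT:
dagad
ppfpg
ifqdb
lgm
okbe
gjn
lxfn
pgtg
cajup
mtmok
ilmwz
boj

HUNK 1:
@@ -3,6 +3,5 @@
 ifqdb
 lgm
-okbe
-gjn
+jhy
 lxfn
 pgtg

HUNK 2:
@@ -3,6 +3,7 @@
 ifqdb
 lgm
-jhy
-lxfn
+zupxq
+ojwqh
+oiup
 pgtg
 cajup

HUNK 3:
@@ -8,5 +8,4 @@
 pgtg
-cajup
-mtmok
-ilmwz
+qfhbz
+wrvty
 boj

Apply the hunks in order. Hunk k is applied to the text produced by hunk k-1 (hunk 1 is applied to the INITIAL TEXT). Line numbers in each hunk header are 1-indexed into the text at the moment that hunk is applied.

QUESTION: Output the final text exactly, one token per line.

Answer: dagad
ppfpg
ifqdb
lgm
zupxq
ojwqh
oiup
pgtg
qfhbz
wrvty
boj

Derivation:
Hunk 1: at line 3 remove [okbe,gjn] add [jhy] -> 11 lines: dagad ppfpg ifqdb lgm jhy lxfn pgtg cajup mtmok ilmwz boj
Hunk 2: at line 3 remove [jhy,lxfn] add [zupxq,ojwqh,oiup] -> 12 lines: dagad ppfpg ifqdb lgm zupxq ojwqh oiup pgtg cajup mtmok ilmwz boj
Hunk 3: at line 8 remove [cajup,mtmok,ilmwz] add [qfhbz,wrvty] -> 11 lines: dagad ppfpg ifqdb lgm zupxq ojwqh oiup pgtg qfhbz wrvty boj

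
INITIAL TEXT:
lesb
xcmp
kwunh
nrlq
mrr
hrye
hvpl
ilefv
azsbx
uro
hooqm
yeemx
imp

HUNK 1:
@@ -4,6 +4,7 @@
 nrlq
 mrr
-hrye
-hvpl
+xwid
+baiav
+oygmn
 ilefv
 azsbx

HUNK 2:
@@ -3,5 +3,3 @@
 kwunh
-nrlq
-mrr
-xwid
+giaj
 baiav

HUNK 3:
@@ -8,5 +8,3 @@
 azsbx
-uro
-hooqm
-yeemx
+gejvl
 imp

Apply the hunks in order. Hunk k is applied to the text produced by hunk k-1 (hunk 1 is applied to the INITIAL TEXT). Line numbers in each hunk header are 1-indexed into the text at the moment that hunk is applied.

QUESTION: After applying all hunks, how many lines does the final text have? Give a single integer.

Answer: 10

Derivation:
Hunk 1: at line 4 remove [hrye,hvpl] add [xwid,baiav,oygmn] -> 14 lines: lesb xcmp kwunh nrlq mrr xwid baiav oygmn ilefv azsbx uro hooqm yeemx imp
Hunk 2: at line 3 remove [nrlq,mrr,xwid] add [giaj] -> 12 lines: lesb xcmp kwunh giaj baiav oygmn ilefv azsbx uro hooqm yeemx imp
Hunk 3: at line 8 remove [uro,hooqm,yeemx] add [gejvl] -> 10 lines: lesb xcmp kwunh giaj baiav oygmn ilefv azsbx gejvl imp
Final line count: 10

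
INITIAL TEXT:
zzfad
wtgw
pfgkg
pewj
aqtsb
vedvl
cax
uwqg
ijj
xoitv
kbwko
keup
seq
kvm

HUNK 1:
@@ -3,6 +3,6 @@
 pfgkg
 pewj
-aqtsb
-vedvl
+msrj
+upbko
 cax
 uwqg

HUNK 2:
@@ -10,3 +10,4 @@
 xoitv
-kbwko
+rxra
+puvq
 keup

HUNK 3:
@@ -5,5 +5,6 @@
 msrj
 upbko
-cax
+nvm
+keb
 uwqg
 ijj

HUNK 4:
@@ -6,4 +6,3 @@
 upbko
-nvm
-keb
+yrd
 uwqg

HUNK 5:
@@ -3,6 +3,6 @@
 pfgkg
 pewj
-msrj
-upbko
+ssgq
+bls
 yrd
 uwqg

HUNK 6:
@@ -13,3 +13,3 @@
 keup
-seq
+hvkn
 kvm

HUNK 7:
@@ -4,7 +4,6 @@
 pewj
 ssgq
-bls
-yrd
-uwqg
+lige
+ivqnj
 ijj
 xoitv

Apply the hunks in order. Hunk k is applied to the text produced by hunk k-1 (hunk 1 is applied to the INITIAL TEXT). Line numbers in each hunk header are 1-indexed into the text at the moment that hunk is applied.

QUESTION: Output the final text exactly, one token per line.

Hunk 1: at line 3 remove [aqtsb,vedvl] add [msrj,upbko] -> 14 lines: zzfad wtgw pfgkg pewj msrj upbko cax uwqg ijj xoitv kbwko keup seq kvm
Hunk 2: at line 10 remove [kbwko] add [rxra,puvq] -> 15 lines: zzfad wtgw pfgkg pewj msrj upbko cax uwqg ijj xoitv rxra puvq keup seq kvm
Hunk 3: at line 5 remove [cax] add [nvm,keb] -> 16 lines: zzfad wtgw pfgkg pewj msrj upbko nvm keb uwqg ijj xoitv rxra puvq keup seq kvm
Hunk 4: at line 6 remove [nvm,keb] add [yrd] -> 15 lines: zzfad wtgw pfgkg pewj msrj upbko yrd uwqg ijj xoitv rxra puvq keup seq kvm
Hunk 5: at line 3 remove [msrj,upbko] add [ssgq,bls] -> 15 lines: zzfad wtgw pfgkg pewj ssgq bls yrd uwqg ijj xoitv rxra puvq keup seq kvm
Hunk 6: at line 13 remove [seq] add [hvkn] -> 15 lines: zzfad wtgw pfgkg pewj ssgq bls yrd uwqg ijj xoitv rxra puvq keup hvkn kvm
Hunk 7: at line 4 remove [bls,yrd,uwqg] add [lige,ivqnj] -> 14 lines: zzfad wtgw pfgkg pewj ssgq lige ivqnj ijj xoitv rxra puvq keup hvkn kvm

Answer: zzfad
wtgw
pfgkg
pewj
ssgq
lige
ivqnj
ijj
xoitv
rxra
puvq
keup
hvkn
kvm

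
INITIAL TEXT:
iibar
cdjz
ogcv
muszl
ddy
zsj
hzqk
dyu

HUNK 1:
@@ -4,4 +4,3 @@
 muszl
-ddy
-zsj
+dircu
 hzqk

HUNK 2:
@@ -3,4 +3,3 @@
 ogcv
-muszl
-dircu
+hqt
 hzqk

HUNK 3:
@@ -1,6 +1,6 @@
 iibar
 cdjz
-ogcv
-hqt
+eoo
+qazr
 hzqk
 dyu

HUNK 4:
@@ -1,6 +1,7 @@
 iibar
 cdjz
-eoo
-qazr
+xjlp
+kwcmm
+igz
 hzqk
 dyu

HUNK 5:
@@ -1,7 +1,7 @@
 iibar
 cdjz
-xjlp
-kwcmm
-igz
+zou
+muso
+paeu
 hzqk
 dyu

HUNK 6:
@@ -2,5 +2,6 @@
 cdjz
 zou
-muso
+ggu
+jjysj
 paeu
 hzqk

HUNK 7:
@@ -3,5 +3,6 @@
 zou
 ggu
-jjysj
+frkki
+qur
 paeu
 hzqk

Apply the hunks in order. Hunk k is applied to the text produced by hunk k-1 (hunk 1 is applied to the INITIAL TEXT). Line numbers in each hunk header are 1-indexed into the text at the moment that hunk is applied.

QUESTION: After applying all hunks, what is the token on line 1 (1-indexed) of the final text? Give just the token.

Answer: iibar

Derivation:
Hunk 1: at line 4 remove [ddy,zsj] add [dircu] -> 7 lines: iibar cdjz ogcv muszl dircu hzqk dyu
Hunk 2: at line 3 remove [muszl,dircu] add [hqt] -> 6 lines: iibar cdjz ogcv hqt hzqk dyu
Hunk 3: at line 1 remove [ogcv,hqt] add [eoo,qazr] -> 6 lines: iibar cdjz eoo qazr hzqk dyu
Hunk 4: at line 1 remove [eoo,qazr] add [xjlp,kwcmm,igz] -> 7 lines: iibar cdjz xjlp kwcmm igz hzqk dyu
Hunk 5: at line 1 remove [xjlp,kwcmm,igz] add [zou,muso,paeu] -> 7 lines: iibar cdjz zou muso paeu hzqk dyu
Hunk 6: at line 2 remove [muso] add [ggu,jjysj] -> 8 lines: iibar cdjz zou ggu jjysj paeu hzqk dyu
Hunk 7: at line 3 remove [jjysj] add [frkki,qur] -> 9 lines: iibar cdjz zou ggu frkki qur paeu hzqk dyu
Final line 1: iibar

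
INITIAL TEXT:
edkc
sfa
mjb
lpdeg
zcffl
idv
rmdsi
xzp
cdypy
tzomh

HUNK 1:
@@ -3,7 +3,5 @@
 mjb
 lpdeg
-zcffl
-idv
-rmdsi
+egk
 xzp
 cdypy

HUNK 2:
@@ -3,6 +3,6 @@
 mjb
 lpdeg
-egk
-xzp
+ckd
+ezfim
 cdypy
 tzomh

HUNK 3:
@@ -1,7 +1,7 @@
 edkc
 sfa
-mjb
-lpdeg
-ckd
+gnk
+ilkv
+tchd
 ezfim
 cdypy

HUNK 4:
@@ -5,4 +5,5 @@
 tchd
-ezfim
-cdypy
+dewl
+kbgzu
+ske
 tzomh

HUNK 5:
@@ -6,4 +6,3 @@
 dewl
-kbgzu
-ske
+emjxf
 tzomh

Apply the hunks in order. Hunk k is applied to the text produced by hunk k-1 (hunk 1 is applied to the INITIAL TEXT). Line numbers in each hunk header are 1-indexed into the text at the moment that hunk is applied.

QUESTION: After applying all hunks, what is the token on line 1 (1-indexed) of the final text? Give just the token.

Hunk 1: at line 3 remove [zcffl,idv,rmdsi] add [egk] -> 8 lines: edkc sfa mjb lpdeg egk xzp cdypy tzomh
Hunk 2: at line 3 remove [egk,xzp] add [ckd,ezfim] -> 8 lines: edkc sfa mjb lpdeg ckd ezfim cdypy tzomh
Hunk 3: at line 1 remove [mjb,lpdeg,ckd] add [gnk,ilkv,tchd] -> 8 lines: edkc sfa gnk ilkv tchd ezfim cdypy tzomh
Hunk 4: at line 5 remove [ezfim,cdypy] add [dewl,kbgzu,ske] -> 9 lines: edkc sfa gnk ilkv tchd dewl kbgzu ske tzomh
Hunk 5: at line 6 remove [kbgzu,ske] add [emjxf] -> 8 lines: edkc sfa gnk ilkv tchd dewl emjxf tzomh
Final line 1: edkc

Answer: edkc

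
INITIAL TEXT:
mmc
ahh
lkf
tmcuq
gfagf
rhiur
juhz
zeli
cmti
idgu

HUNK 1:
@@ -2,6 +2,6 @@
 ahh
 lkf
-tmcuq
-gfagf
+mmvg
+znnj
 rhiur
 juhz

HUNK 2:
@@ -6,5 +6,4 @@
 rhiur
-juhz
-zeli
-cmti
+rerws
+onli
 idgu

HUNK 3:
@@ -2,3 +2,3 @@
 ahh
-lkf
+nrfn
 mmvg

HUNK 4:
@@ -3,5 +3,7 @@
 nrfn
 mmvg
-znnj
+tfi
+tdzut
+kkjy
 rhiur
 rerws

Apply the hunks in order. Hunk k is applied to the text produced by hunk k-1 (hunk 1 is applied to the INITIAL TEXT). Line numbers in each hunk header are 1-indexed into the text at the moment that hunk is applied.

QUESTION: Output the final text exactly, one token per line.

Hunk 1: at line 2 remove [tmcuq,gfagf] add [mmvg,znnj] -> 10 lines: mmc ahh lkf mmvg znnj rhiur juhz zeli cmti idgu
Hunk 2: at line 6 remove [juhz,zeli,cmti] add [rerws,onli] -> 9 lines: mmc ahh lkf mmvg znnj rhiur rerws onli idgu
Hunk 3: at line 2 remove [lkf] add [nrfn] -> 9 lines: mmc ahh nrfn mmvg znnj rhiur rerws onli idgu
Hunk 4: at line 3 remove [znnj] add [tfi,tdzut,kkjy] -> 11 lines: mmc ahh nrfn mmvg tfi tdzut kkjy rhiur rerws onli idgu

Answer: mmc
ahh
nrfn
mmvg
tfi
tdzut
kkjy
rhiur
rerws
onli
idgu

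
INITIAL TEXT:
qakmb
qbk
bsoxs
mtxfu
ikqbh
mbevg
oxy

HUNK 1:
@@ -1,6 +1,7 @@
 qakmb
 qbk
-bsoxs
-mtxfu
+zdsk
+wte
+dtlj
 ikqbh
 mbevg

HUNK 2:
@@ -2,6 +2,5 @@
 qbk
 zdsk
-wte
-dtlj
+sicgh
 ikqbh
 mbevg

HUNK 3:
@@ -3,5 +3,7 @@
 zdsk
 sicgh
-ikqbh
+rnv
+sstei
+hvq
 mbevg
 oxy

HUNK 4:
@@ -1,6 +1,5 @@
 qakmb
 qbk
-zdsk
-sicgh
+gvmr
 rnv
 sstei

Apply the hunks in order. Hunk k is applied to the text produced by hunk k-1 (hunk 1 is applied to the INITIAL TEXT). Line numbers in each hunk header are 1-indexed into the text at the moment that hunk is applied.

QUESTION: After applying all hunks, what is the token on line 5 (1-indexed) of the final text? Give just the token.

Hunk 1: at line 1 remove [bsoxs,mtxfu] add [zdsk,wte,dtlj] -> 8 lines: qakmb qbk zdsk wte dtlj ikqbh mbevg oxy
Hunk 2: at line 2 remove [wte,dtlj] add [sicgh] -> 7 lines: qakmb qbk zdsk sicgh ikqbh mbevg oxy
Hunk 3: at line 3 remove [ikqbh] add [rnv,sstei,hvq] -> 9 lines: qakmb qbk zdsk sicgh rnv sstei hvq mbevg oxy
Hunk 4: at line 1 remove [zdsk,sicgh] add [gvmr] -> 8 lines: qakmb qbk gvmr rnv sstei hvq mbevg oxy
Final line 5: sstei

Answer: sstei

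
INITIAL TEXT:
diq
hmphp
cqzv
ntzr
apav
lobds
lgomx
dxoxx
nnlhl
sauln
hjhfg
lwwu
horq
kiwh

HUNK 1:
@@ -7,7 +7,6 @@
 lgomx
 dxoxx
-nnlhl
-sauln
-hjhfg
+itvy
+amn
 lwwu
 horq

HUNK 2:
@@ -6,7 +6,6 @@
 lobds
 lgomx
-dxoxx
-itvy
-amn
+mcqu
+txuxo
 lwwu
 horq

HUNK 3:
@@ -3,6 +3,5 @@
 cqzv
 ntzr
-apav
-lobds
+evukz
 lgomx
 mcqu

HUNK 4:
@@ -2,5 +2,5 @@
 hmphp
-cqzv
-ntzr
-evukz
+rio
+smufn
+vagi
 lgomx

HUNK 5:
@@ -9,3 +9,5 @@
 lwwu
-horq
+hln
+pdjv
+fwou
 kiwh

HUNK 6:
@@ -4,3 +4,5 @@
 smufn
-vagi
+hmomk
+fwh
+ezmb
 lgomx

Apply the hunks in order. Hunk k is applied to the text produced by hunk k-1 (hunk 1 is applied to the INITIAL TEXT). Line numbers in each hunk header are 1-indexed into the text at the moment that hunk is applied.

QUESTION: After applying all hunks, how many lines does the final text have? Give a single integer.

Answer: 15

Derivation:
Hunk 1: at line 7 remove [nnlhl,sauln,hjhfg] add [itvy,amn] -> 13 lines: diq hmphp cqzv ntzr apav lobds lgomx dxoxx itvy amn lwwu horq kiwh
Hunk 2: at line 6 remove [dxoxx,itvy,amn] add [mcqu,txuxo] -> 12 lines: diq hmphp cqzv ntzr apav lobds lgomx mcqu txuxo lwwu horq kiwh
Hunk 3: at line 3 remove [apav,lobds] add [evukz] -> 11 lines: diq hmphp cqzv ntzr evukz lgomx mcqu txuxo lwwu horq kiwh
Hunk 4: at line 2 remove [cqzv,ntzr,evukz] add [rio,smufn,vagi] -> 11 lines: diq hmphp rio smufn vagi lgomx mcqu txuxo lwwu horq kiwh
Hunk 5: at line 9 remove [horq] add [hln,pdjv,fwou] -> 13 lines: diq hmphp rio smufn vagi lgomx mcqu txuxo lwwu hln pdjv fwou kiwh
Hunk 6: at line 4 remove [vagi] add [hmomk,fwh,ezmb] -> 15 lines: diq hmphp rio smufn hmomk fwh ezmb lgomx mcqu txuxo lwwu hln pdjv fwou kiwh
Final line count: 15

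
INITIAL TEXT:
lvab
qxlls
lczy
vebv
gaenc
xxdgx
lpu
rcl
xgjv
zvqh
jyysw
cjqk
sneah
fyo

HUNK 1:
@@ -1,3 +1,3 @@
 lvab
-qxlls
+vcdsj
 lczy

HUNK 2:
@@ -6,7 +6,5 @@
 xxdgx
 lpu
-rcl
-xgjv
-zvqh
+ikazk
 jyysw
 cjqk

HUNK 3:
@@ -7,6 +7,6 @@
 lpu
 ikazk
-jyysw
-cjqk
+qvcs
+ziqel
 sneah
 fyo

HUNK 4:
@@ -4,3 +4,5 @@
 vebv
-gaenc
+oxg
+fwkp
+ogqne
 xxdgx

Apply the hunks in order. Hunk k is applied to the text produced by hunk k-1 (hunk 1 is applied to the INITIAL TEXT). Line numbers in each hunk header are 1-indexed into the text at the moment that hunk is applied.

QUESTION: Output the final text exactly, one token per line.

Answer: lvab
vcdsj
lczy
vebv
oxg
fwkp
ogqne
xxdgx
lpu
ikazk
qvcs
ziqel
sneah
fyo

Derivation:
Hunk 1: at line 1 remove [qxlls] add [vcdsj] -> 14 lines: lvab vcdsj lczy vebv gaenc xxdgx lpu rcl xgjv zvqh jyysw cjqk sneah fyo
Hunk 2: at line 6 remove [rcl,xgjv,zvqh] add [ikazk] -> 12 lines: lvab vcdsj lczy vebv gaenc xxdgx lpu ikazk jyysw cjqk sneah fyo
Hunk 3: at line 7 remove [jyysw,cjqk] add [qvcs,ziqel] -> 12 lines: lvab vcdsj lczy vebv gaenc xxdgx lpu ikazk qvcs ziqel sneah fyo
Hunk 4: at line 4 remove [gaenc] add [oxg,fwkp,ogqne] -> 14 lines: lvab vcdsj lczy vebv oxg fwkp ogqne xxdgx lpu ikazk qvcs ziqel sneah fyo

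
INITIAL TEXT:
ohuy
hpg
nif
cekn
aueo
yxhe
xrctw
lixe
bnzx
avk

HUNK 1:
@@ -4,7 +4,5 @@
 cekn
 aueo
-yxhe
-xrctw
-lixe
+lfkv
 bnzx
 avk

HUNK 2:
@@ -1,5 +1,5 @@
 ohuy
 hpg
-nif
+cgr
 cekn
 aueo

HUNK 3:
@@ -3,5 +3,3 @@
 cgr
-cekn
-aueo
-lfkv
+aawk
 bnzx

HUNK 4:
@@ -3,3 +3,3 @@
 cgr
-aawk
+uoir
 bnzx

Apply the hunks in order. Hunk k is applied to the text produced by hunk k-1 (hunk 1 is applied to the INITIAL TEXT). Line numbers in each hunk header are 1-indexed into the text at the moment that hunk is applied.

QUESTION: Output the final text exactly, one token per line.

Answer: ohuy
hpg
cgr
uoir
bnzx
avk

Derivation:
Hunk 1: at line 4 remove [yxhe,xrctw,lixe] add [lfkv] -> 8 lines: ohuy hpg nif cekn aueo lfkv bnzx avk
Hunk 2: at line 1 remove [nif] add [cgr] -> 8 lines: ohuy hpg cgr cekn aueo lfkv bnzx avk
Hunk 3: at line 3 remove [cekn,aueo,lfkv] add [aawk] -> 6 lines: ohuy hpg cgr aawk bnzx avk
Hunk 4: at line 3 remove [aawk] add [uoir] -> 6 lines: ohuy hpg cgr uoir bnzx avk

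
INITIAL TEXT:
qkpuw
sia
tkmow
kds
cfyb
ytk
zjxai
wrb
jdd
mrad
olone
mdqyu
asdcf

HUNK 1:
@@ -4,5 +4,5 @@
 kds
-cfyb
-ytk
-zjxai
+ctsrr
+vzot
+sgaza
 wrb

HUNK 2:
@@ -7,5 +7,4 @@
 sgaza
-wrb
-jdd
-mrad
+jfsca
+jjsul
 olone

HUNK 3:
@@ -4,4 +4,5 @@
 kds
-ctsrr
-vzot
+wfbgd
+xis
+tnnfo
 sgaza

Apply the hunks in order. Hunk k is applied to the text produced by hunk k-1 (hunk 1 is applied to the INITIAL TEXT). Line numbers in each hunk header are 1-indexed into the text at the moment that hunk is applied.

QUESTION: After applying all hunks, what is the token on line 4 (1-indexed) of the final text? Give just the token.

Hunk 1: at line 4 remove [cfyb,ytk,zjxai] add [ctsrr,vzot,sgaza] -> 13 lines: qkpuw sia tkmow kds ctsrr vzot sgaza wrb jdd mrad olone mdqyu asdcf
Hunk 2: at line 7 remove [wrb,jdd,mrad] add [jfsca,jjsul] -> 12 lines: qkpuw sia tkmow kds ctsrr vzot sgaza jfsca jjsul olone mdqyu asdcf
Hunk 3: at line 4 remove [ctsrr,vzot] add [wfbgd,xis,tnnfo] -> 13 lines: qkpuw sia tkmow kds wfbgd xis tnnfo sgaza jfsca jjsul olone mdqyu asdcf
Final line 4: kds

Answer: kds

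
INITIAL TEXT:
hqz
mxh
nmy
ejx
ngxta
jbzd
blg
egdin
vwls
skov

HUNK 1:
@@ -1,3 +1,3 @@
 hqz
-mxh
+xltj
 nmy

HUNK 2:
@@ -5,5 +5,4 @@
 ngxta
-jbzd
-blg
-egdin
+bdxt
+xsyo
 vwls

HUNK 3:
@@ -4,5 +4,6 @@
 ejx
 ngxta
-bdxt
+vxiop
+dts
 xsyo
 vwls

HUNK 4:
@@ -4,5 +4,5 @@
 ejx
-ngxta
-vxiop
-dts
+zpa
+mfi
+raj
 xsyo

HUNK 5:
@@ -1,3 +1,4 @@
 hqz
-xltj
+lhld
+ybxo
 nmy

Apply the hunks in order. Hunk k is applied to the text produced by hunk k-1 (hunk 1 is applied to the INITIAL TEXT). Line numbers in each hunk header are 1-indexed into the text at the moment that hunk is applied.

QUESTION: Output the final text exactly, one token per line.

Answer: hqz
lhld
ybxo
nmy
ejx
zpa
mfi
raj
xsyo
vwls
skov

Derivation:
Hunk 1: at line 1 remove [mxh] add [xltj] -> 10 lines: hqz xltj nmy ejx ngxta jbzd blg egdin vwls skov
Hunk 2: at line 5 remove [jbzd,blg,egdin] add [bdxt,xsyo] -> 9 lines: hqz xltj nmy ejx ngxta bdxt xsyo vwls skov
Hunk 3: at line 4 remove [bdxt] add [vxiop,dts] -> 10 lines: hqz xltj nmy ejx ngxta vxiop dts xsyo vwls skov
Hunk 4: at line 4 remove [ngxta,vxiop,dts] add [zpa,mfi,raj] -> 10 lines: hqz xltj nmy ejx zpa mfi raj xsyo vwls skov
Hunk 5: at line 1 remove [xltj] add [lhld,ybxo] -> 11 lines: hqz lhld ybxo nmy ejx zpa mfi raj xsyo vwls skov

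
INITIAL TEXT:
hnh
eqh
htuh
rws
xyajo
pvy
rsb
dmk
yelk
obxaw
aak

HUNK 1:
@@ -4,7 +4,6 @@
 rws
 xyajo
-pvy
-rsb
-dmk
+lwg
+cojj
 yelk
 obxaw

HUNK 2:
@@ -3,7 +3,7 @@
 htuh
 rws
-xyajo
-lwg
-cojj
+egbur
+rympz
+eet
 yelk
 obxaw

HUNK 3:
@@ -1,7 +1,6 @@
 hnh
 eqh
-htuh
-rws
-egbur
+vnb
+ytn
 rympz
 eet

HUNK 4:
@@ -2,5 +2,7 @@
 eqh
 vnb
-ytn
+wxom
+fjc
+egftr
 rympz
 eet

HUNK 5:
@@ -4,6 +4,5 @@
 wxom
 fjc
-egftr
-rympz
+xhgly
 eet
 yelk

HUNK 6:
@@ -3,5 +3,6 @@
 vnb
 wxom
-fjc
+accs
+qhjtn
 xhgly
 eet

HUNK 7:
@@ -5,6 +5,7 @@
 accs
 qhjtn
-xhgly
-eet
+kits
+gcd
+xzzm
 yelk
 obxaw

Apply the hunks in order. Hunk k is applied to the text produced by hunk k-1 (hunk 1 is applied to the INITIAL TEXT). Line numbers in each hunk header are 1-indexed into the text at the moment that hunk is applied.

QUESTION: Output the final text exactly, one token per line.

Hunk 1: at line 4 remove [pvy,rsb,dmk] add [lwg,cojj] -> 10 lines: hnh eqh htuh rws xyajo lwg cojj yelk obxaw aak
Hunk 2: at line 3 remove [xyajo,lwg,cojj] add [egbur,rympz,eet] -> 10 lines: hnh eqh htuh rws egbur rympz eet yelk obxaw aak
Hunk 3: at line 1 remove [htuh,rws,egbur] add [vnb,ytn] -> 9 lines: hnh eqh vnb ytn rympz eet yelk obxaw aak
Hunk 4: at line 2 remove [ytn] add [wxom,fjc,egftr] -> 11 lines: hnh eqh vnb wxom fjc egftr rympz eet yelk obxaw aak
Hunk 5: at line 4 remove [egftr,rympz] add [xhgly] -> 10 lines: hnh eqh vnb wxom fjc xhgly eet yelk obxaw aak
Hunk 6: at line 3 remove [fjc] add [accs,qhjtn] -> 11 lines: hnh eqh vnb wxom accs qhjtn xhgly eet yelk obxaw aak
Hunk 7: at line 5 remove [xhgly,eet] add [kits,gcd,xzzm] -> 12 lines: hnh eqh vnb wxom accs qhjtn kits gcd xzzm yelk obxaw aak

Answer: hnh
eqh
vnb
wxom
accs
qhjtn
kits
gcd
xzzm
yelk
obxaw
aak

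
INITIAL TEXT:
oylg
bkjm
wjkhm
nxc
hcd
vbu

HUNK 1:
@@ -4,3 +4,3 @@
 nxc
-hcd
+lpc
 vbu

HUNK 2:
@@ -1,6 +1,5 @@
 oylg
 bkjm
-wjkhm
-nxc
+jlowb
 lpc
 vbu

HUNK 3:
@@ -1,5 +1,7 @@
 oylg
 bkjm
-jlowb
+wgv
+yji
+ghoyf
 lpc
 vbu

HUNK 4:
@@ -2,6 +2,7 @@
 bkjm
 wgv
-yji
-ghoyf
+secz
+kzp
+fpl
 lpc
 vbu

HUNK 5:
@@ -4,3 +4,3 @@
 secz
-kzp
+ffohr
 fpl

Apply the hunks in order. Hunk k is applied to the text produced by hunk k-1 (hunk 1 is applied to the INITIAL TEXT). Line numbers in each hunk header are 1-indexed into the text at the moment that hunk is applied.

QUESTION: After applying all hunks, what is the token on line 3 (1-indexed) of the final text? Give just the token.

Answer: wgv

Derivation:
Hunk 1: at line 4 remove [hcd] add [lpc] -> 6 lines: oylg bkjm wjkhm nxc lpc vbu
Hunk 2: at line 1 remove [wjkhm,nxc] add [jlowb] -> 5 lines: oylg bkjm jlowb lpc vbu
Hunk 3: at line 1 remove [jlowb] add [wgv,yji,ghoyf] -> 7 lines: oylg bkjm wgv yji ghoyf lpc vbu
Hunk 4: at line 2 remove [yji,ghoyf] add [secz,kzp,fpl] -> 8 lines: oylg bkjm wgv secz kzp fpl lpc vbu
Hunk 5: at line 4 remove [kzp] add [ffohr] -> 8 lines: oylg bkjm wgv secz ffohr fpl lpc vbu
Final line 3: wgv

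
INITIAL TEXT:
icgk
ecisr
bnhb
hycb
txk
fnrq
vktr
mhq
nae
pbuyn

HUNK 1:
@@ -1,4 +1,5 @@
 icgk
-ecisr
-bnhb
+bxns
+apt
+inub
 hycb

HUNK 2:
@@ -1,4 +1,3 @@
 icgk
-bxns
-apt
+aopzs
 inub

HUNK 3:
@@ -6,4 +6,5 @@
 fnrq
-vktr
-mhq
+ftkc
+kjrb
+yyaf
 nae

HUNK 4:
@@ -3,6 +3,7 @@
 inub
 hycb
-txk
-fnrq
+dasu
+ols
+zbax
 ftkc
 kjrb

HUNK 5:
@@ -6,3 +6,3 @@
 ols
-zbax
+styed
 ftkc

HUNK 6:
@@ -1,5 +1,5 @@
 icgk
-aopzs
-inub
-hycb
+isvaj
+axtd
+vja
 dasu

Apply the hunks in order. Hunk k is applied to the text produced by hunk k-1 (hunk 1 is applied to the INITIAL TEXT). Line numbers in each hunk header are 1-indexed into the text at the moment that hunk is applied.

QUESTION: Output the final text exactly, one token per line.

Answer: icgk
isvaj
axtd
vja
dasu
ols
styed
ftkc
kjrb
yyaf
nae
pbuyn

Derivation:
Hunk 1: at line 1 remove [ecisr,bnhb] add [bxns,apt,inub] -> 11 lines: icgk bxns apt inub hycb txk fnrq vktr mhq nae pbuyn
Hunk 2: at line 1 remove [bxns,apt] add [aopzs] -> 10 lines: icgk aopzs inub hycb txk fnrq vktr mhq nae pbuyn
Hunk 3: at line 6 remove [vktr,mhq] add [ftkc,kjrb,yyaf] -> 11 lines: icgk aopzs inub hycb txk fnrq ftkc kjrb yyaf nae pbuyn
Hunk 4: at line 3 remove [txk,fnrq] add [dasu,ols,zbax] -> 12 lines: icgk aopzs inub hycb dasu ols zbax ftkc kjrb yyaf nae pbuyn
Hunk 5: at line 6 remove [zbax] add [styed] -> 12 lines: icgk aopzs inub hycb dasu ols styed ftkc kjrb yyaf nae pbuyn
Hunk 6: at line 1 remove [aopzs,inub,hycb] add [isvaj,axtd,vja] -> 12 lines: icgk isvaj axtd vja dasu ols styed ftkc kjrb yyaf nae pbuyn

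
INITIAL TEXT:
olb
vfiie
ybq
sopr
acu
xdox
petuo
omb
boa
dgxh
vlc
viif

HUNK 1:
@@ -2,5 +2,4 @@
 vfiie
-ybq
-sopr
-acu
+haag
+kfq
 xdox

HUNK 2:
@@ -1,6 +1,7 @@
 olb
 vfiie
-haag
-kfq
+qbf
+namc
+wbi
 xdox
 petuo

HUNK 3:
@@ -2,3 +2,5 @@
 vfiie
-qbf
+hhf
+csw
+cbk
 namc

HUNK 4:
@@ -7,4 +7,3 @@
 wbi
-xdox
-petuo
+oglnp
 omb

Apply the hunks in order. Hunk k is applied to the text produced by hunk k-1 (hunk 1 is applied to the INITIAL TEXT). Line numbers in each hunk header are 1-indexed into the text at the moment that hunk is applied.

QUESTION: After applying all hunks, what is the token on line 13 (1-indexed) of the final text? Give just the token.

Answer: viif

Derivation:
Hunk 1: at line 2 remove [ybq,sopr,acu] add [haag,kfq] -> 11 lines: olb vfiie haag kfq xdox petuo omb boa dgxh vlc viif
Hunk 2: at line 1 remove [haag,kfq] add [qbf,namc,wbi] -> 12 lines: olb vfiie qbf namc wbi xdox petuo omb boa dgxh vlc viif
Hunk 3: at line 2 remove [qbf] add [hhf,csw,cbk] -> 14 lines: olb vfiie hhf csw cbk namc wbi xdox petuo omb boa dgxh vlc viif
Hunk 4: at line 7 remove [xdox,petuo] add [oglnp] -> 13 lines: olb vfiie hhf csw cbk namc wbi oglnp omb boa dgxh vlc viif
Final line 13: viif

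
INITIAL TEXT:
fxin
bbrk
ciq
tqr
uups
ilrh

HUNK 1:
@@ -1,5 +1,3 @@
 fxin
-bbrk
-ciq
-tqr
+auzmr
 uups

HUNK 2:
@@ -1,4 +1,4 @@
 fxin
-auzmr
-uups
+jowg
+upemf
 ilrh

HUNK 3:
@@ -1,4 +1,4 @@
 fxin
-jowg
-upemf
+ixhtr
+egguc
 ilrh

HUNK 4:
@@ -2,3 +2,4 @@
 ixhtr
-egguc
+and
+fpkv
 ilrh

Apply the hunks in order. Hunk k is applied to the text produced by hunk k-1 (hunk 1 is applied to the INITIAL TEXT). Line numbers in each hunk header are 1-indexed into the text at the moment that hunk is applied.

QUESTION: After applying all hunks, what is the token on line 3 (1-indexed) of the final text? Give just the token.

Hunk 1: at line 1 remove [bbrk,ciq,tqr] add [auzmr] -> 4 lines: fxin auzmr uups ilrh
Hunk 2: at line 1 remove [auzmr,uups] add [jowg,upemf] -> 4 lines: fxin jowg upemf ilrh
Hunk 3: at line 1 remove [jowg,upemf] add [ixhtr,egguc] -> 4 lines: fxin ixhtr egguc ilrh
Hunk 4: at line 2 remove [egguc] add [and,fpkv] -> 5 lines: fxin ixhtr and fpkv ilrh
Final line 3: and

Answer: and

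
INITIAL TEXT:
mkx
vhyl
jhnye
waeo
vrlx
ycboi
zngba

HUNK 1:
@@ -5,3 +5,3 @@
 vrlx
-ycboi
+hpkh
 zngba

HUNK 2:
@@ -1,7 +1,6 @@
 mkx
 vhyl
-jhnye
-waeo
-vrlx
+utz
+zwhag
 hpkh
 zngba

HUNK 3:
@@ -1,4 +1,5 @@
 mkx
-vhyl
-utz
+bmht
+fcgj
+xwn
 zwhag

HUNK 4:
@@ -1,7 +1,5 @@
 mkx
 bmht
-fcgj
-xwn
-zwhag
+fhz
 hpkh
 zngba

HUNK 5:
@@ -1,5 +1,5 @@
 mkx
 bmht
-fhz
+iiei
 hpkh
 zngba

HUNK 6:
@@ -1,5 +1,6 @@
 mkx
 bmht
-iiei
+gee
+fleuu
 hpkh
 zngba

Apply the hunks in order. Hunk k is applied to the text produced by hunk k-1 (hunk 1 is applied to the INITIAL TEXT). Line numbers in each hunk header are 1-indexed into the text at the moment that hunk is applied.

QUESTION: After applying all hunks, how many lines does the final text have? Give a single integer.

Hunk 1: at line 5 remove [ycboi] add [hpkh] -> 7 lines: mkx vhyl jhnye waeo vrlx hpkh zngba
Hunk 2: at line 1 remove [jhnye,waeo,vrlx] add [utz,zwhag] -> 6 lines: mkx vhyl utz zwhag hpkh zngba
Hunk 3: at line 1 remove [vhyl,utz] add [bmht,fcgj,xwn] -> 7 lines: mkx bmht fcgj xwn zwhag hpkh zngba
Hunk 4: at line 1 remove [fcgj,xwn,zwhag] add [fhz] -> 5 lines: mkx bmht fhz hpkh zngba
Hunk 5: at line 1 remove [fhz] add [iiei] -> 5 lines: mkx bmht iiei hpkh zngba
Hunk 6: at line 1 remove [iiei] add [gee,fleuu] -> 6 lines: mkx bmht gee fleuu hpkh zngba
Final line count: 6

Answer: 6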